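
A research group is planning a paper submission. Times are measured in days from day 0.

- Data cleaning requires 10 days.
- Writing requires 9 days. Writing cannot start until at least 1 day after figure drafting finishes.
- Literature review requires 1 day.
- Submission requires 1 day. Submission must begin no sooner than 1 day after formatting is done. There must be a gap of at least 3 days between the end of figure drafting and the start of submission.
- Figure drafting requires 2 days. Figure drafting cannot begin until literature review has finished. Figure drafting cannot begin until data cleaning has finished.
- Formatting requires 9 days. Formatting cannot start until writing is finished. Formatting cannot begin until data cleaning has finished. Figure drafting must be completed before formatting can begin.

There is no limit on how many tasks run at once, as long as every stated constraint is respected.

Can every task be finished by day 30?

Nothing blocks data cleaning, so it runs from day 0 to day 10.
Literature review has no prerequisites, so it starts at day 0 and finishes at day 1.
Figure drafting cannot start until literature review (finishes day 1); data cleaning (finishes day 10). The controlling bound is day 10, so figure drafting finishes at 10 + 2 = day 12.
Writing waits on figure drafting (finishes day 12, plus 1-day gap → day 13), so it starts at day 13 and finishes at 13 + 9 = day 22.
Formatting needs all of writing (finishes day 22); data cleaning (finishes day 10); figure drafting (finishes day 12). That puts its earliest start at day 22; it finishes at 22 + 9 = day 31.
Submission has to wait for formatting (finishes day 31, plus 1-day gap → day 32); figure drafting (finishes day 12, plus 3-day gap → day 15). The latest of these is day 32, so submission runs day 32 to 32 + 1 = day 33.
The earliest everything can be done is day 33, which is after the deadline of 30, so it is not possible.

No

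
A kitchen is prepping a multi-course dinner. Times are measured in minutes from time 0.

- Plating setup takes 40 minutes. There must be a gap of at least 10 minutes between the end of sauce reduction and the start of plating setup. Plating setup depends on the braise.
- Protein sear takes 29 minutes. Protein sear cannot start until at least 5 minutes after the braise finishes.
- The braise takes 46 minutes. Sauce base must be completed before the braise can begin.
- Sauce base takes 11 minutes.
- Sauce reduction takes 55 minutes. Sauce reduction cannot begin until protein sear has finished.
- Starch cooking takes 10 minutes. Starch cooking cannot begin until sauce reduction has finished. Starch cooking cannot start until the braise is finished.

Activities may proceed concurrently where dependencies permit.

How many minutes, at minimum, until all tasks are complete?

Nothing blocks sauce base, so it runs from minute 0 to minute 11.
The braise cannot begin until sauce base (finishes minute 11). It runs from minute 11 to 11 + 46 = minute 57.
After the braise (finishes minute 57, plus 5-minute gap → minute 62), protein sear can start at minute 62 and finishes at minute 91.
Sauce reduction waits on protein sear (finishes minute 91), so it starts at minute 91 and finishes at 91 + 55 = minute 146.
Plating setup needs all of sauce reduction (finishes minute 146, plus 10-minute gap → minute 156); the braise (finishes minute 57). That puts its earliest start at minute 156; it finishes at 156 + 40 = minute 196.
Starch cooking needs all of sauce reduction (finishes minute 146); the braise (finishes minute 57). That puts its earliest start at minute 146; it finishes at 146 + 10 = minute 156.
All tasks are finished once the last one completes. Finish times: Sauce base at 11, The braise at 57, Protein sear at 91, Sauce reduction at 146, Starch cooking at 156, Plating setup at 196. The latest is minute 196.

196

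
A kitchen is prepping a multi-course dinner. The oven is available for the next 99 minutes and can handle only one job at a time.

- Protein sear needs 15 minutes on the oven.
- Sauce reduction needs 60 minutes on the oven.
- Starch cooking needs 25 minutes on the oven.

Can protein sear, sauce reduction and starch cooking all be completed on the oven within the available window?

Running back to back, the jobs need 15 + 60 + 25 = 100 minutes on the oven.
Since 100 > 99, they cannot all fit.

No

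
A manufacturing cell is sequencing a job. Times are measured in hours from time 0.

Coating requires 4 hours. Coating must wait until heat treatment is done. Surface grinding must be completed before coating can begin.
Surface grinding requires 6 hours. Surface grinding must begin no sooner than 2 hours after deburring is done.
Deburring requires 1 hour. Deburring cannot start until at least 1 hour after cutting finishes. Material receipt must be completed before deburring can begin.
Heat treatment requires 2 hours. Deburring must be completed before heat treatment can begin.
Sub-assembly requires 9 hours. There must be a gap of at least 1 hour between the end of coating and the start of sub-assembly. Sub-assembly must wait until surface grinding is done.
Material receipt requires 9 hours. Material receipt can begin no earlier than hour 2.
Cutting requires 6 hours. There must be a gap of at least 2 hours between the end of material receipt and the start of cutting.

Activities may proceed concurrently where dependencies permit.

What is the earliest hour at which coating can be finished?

33

After its own release at hour 2, material receipt can start at hour 2 and finishes at hour 11.
Cutting cannot begin until material receipt (finishes hour 11, plus 2-hour gap → hour 13). It runs from hour 13 to 13 + 6 = hour 19.
For deburring: cutting (finishes hour 19, plus 1-hour gap → hour 20); material receipt (finishes hour 11). Taking the maximum gives a start of hour 20, and it finishes at 20 + 1 = hour 21.
Surface grinding waits on deburring (finishes hour 21, plus 2-hour gap → hour 23), so it starts at hour 23 and finishes at 23 + 6 = hour 29.
After deburring (finishes hour 21), heat treatment can start at hour 21 and finishes at hour 23.
Coating needs all of heat treatment (finishes hour 23); surface grinding (finishes hour 29). That puts its earliest start at hour 29; it finishes at 29 + 4 = hour 33.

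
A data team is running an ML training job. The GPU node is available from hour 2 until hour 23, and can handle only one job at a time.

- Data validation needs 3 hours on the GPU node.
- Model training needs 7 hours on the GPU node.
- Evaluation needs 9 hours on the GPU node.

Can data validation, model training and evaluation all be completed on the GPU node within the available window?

Yes

The GPU node window is 23 − 2 = 21 hours.
Running back to back, the jobs need 3 + 7 + 9 = 19 hours on the GPU node.
Since 19 ≤ 21, they fit within the window.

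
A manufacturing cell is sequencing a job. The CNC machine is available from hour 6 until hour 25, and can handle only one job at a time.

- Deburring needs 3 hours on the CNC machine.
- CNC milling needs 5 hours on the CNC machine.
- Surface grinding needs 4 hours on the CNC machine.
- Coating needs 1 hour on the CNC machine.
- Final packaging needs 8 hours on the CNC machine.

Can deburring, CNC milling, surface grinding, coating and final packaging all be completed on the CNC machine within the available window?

No

The CNC machine window is 25 − 6 = 19 hours.
Running back to back, the jobs need 3 + 5 + 4 + 1 + 8 = 21 hours on the CNC machine.
Since 21 > 19, they cannot all fit.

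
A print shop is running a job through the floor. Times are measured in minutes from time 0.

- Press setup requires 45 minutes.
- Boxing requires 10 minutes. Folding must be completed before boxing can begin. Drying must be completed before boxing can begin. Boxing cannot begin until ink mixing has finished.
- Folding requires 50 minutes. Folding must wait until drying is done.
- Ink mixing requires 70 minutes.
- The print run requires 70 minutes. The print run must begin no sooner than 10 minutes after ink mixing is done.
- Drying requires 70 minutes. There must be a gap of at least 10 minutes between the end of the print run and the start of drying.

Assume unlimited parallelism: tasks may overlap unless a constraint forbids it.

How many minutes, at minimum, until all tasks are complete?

Press setup has no prerequisites, so it starts at minute 0 and finishes at minute 45.
Ink mixing can start immediately at minute 0; it finishes at minute 70.
The print run cannot begin until ink mixing (finishes minute 70, plus 10-minute gap → minute 80). It runs from minute 80 to 80 + 70 = minute 150.
After the print run (finishes minute 150, plus 10-minute gap → minute 160), drying can start at minute 160 and finishes at minute 230.
Folding cannot begin until drying (finishes minute 230). It runs from minute 230 to 230 + 50 = minute 280.
Boxing cannot start until folding (finishes minute 280); drying (finishes minute 230); ink mixing (finishes minute 70). The controlling bound is minute 280, so boxing finishes at 280 + 10 = minute 290.
All tasks are finished once the last one completes. Finish times: Ink mixing at 70, Press setup at 45, The print run at 150, Drying at 230, Folding at 280, Boxing at 290. The latest is minute 290.

290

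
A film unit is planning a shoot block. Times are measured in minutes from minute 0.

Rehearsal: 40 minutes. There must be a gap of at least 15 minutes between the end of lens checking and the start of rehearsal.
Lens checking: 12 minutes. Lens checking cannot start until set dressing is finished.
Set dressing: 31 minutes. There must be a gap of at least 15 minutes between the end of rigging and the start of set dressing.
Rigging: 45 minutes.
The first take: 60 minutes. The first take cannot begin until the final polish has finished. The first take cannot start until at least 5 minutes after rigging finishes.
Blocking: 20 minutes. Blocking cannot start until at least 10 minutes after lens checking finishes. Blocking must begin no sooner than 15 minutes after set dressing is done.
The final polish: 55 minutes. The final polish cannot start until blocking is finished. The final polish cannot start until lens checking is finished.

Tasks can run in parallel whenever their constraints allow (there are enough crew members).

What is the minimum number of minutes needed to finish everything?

Nothing blocks rigging, so it runs from minute 0 to minute 45.
After rigging (finishes minute 45, plus 15-minute gap → minute 60), set dressing can start at minute 60 and finishes at minute 91.
Lens checking waits on set dressing (finishes minute 91), so it starts at minute 91 and finishes at 91 + 12 = minute 103.
Rehearsal cannot begin until lens checking (finishes minute 103, plus 15-minute gap → minute 118). It runs from minute 118 to 118 + 40 = minute 158.
Blocking cannot start until lens checking (finishes minute 103, plus 10-minute gap → minute 113); set dressing (finishes minute 91, plus 15-minute gap → minute 106). The controlling bound is minute 113, so blocking finishes at 113 + 20 = minute 133.
The final polish cannot start until blocking (finishes minute 133); lens checking (finishes minute 103). The controlling bound is minute 133, so the final polish finishes at 133 + 55 = minute 188.
The first take needs all of the final polish (finishes minute 188); rigging (finishes minute 45, plus 5-minute gap → minute 50). That puts its earliest start at minute 188; it finishes at 188 + 60 = minute 248.
All tasks are finished once the last one completes. Finish times: Rigging at 45, Set dressing at 91, Lens checking at 103, Blocking at 133, Rehearsal at 158, The final polish at 188, The first take at 248. The latest is minute 248.

248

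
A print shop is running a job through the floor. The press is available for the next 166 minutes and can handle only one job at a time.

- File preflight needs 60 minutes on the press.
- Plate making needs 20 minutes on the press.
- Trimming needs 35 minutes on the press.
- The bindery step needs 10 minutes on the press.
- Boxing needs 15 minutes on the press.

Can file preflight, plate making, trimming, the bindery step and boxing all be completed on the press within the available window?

Yes

Running back to back, the jobs need 60 + 20 + 35 + 10 + 15 = 140 minutes on the press.
Since 140 ≤ 166, they fit within the window.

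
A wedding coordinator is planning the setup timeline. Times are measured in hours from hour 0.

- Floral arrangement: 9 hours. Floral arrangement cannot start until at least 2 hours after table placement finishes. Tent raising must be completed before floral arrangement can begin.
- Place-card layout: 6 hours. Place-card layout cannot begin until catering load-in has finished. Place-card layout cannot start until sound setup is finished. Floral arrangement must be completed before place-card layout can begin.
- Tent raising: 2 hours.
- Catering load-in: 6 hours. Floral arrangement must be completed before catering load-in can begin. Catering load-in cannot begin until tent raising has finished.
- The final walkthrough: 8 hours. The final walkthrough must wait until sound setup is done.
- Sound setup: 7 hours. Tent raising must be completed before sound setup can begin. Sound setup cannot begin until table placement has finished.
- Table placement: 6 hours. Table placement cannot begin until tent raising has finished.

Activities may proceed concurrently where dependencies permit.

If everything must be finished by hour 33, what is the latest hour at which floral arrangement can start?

Nothing follows place-card layout; the deadline of hour 33 is its only limit. It must start by 33 − 6 = hour 27.
Catering load-in has to be done before place-card layout (must start by hour 27). That means finishing by hour 27, i.e. starting by 27 − 6 = hour 21.
Floral arrangement must finish in time for catering load-in (must start by hour 21); place-card layout (must start by hour 27). The tightest is hour 21, so floral arrangement must start by 21 − 9 = hour 12.

12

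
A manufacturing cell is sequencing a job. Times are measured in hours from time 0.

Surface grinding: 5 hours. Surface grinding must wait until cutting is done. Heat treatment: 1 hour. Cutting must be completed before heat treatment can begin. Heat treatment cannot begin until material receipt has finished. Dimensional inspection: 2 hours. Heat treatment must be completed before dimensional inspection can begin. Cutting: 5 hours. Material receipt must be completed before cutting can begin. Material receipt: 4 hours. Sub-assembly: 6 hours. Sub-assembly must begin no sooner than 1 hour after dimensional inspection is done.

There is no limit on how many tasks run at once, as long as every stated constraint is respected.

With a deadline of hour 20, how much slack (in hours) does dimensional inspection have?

Material receipt can start immediately at hour 0; it finishes at hour 4.
After material receipt (finishes hour 4), cutting can start at hour 4 and finishes at hour 9.
Heat treatment cannot start until cutting (finishes hour 9); material receipt (finishes hour 4). The controlling bound is hour 9, so heat treatment finishes at 9 + 1 = hour 10.
Dimensional inspection waits on heat treatment (finishes hour 10), so it starts at hour 10 and finishes at 10 + 2 = hour 12.

Working backward from the deadline:
Sub-assembly must finish by hour 20; it takes 6 hours, so it must start by 20 − 6 = hour 14.
Dimensional inspection must finish before sub-assembly (must start by hour 14, minus 1-hour gap → hour 13). With a 2-hour duration, dimensional inspection must start by 13 − 2 = hour 11.
So dimensional inspection can start as early as hour 10 and as late as hour 11, giving 11 − 10 = 1 hour of slack.

1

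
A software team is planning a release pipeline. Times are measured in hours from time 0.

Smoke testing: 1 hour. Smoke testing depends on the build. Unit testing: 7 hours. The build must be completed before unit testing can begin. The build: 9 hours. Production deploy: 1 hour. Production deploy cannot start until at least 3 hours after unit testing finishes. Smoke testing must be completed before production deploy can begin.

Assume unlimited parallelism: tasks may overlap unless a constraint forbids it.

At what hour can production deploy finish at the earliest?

20

The build can start immediately at hour 0; it finishes at hour 9.
Smoke testing cannot begin until the build (finishes hour 9). It runs from hour 9 to 9 + 1 = hour 10.
Unit testing waits on the build (finishes hour 9), so it starts at hour 9 and finishes at 9 + 7 = hour 16.
For production deploy: unit testing (finishes hour 16, plus 3-hour gap → hour 19); smoke testing (finishes hour 10). Taking the maximum gives a start of hour 19, and it finishes at 19 + 1 = hour 20.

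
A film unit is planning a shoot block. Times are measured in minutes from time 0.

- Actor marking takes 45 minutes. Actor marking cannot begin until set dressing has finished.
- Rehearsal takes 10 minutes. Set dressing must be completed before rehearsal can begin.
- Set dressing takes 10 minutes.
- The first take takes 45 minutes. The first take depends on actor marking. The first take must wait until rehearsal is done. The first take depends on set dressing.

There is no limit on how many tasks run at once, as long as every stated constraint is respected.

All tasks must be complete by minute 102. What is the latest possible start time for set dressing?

2

The first take has no dependents, so it just needs to finish by minute 102. Starting by 102 − 45 = minute 57 achieves that.
Actor marking has to be done before the first take (must start by minute 57). That means finishing by minute 57, i.e. starting by 57 − 45 = minute 12.
Rehearsal feeds into the first take (must start by minute 57); so rehearsal must finish by minute 57 and therefore start by minute 47.
Set dressing has several dependents: actor marking (must start by minute 12); rehearsal (must start by minute 47); the first take (must start by minute 57). The earliest of those limits is minute 12, so set dressing must start by 12 − 10 = minute 2.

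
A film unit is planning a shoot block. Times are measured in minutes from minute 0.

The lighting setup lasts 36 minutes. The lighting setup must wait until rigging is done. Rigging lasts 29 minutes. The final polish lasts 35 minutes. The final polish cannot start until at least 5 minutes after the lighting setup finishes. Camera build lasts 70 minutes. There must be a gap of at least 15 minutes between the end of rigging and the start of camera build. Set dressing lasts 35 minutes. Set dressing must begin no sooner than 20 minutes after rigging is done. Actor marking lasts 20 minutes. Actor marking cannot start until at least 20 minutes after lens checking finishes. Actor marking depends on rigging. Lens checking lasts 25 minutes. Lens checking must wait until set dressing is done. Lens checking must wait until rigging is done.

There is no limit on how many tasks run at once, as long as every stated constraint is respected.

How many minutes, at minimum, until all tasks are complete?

149

Nothing blocks rigging, so it runs from minute 0 to minute 29.
After rigging (finishes minute 29, plus 15-minute gap → minute 44), camera build can start at minute 44 and finishes at minute 114.
After rigging (finishes minute 29), the lighting setup can start at minute 29 and finishes at minute 65.
The final polish cannot begin until the lighting setup (finishes minute 65, plus 5-minute gap → minute 70). It runs from minute 70 to 70 + 35 = minute 105.
Set dressing waits on rigging (finishes minute 29, plus 20-minute gap → minute 49), so it starts at minute 49 and finishes at 49 + 35 = minute 84.
Lens checking has to wait for set dressing (finishes minute 84); rigging (finishes minute 29). The latest of these is minute 84, so lens checking runs minute 84 to 84 + 25 = minute 109.
For actor marking: lens checking (finishes minute 109, plus 20-minute gap → minute 129); rigging (finishes minute 29). Taking the maximum gives a start of minute 129, and it finishes at 129 + 20 = minute 149.
All tasks are finished once the last one completes. Finish times: Rigging at 29, Set dressing at 84, The lighting setup at 65, Camera build at 114, Lens checking at 109, Actor marking at 149, The final polish at 105. The latest is minute 149.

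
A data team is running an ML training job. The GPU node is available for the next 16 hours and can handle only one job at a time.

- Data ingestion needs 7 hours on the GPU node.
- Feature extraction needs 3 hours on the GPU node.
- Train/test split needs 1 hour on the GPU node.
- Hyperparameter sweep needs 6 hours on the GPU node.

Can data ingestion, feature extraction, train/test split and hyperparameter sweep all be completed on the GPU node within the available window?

Running back to back, the jobs need 7 + 3 + 1 + 6 = 17 hours on the GPU node.
Since 17 > 16, they cannot all fit.

No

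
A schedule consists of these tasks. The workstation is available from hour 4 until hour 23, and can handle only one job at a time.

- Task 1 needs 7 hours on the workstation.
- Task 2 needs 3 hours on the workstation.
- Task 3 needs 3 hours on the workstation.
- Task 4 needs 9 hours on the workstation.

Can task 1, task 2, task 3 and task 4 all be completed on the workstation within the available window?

No

The workstation window is 23 − 4 = 19 hours.
Running back to back, the jobs need 7 + 3 + 3 + 9 = 22 hours on the workstation.
Since 22 > 19, they cannot all fit.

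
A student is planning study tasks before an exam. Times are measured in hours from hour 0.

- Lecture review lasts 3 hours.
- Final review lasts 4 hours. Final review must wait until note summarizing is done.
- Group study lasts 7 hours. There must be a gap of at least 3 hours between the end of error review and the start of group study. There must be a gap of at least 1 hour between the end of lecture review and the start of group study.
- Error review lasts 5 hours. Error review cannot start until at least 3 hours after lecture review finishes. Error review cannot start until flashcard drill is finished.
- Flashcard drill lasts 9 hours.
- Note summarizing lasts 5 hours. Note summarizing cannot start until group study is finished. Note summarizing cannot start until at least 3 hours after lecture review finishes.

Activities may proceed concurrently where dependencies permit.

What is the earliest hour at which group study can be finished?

24

Flashcard drill has no prerequisites, so it starts at hour 0 and finishes at hour 9.
Lecture review has no prerequisites, so it starts at hour 0 and finishes at hour 3.
Error review needs all of lecture review (finishes hour 3, plus 3-hour gap → hour 6); flashcard drill (finishes hour 9). That puts its earliest start at hour 9; it finishes at 9 + 5 = hour 14.
Group study has to wait for error review (finishes hour 14, plus 3-hour gap → hour 17); lecture review (finishes hour 3, plus 1-hour gap → hour 4). The latest of these is hour 17, so group study runs hour 17 to 17 + 7 = hour 24.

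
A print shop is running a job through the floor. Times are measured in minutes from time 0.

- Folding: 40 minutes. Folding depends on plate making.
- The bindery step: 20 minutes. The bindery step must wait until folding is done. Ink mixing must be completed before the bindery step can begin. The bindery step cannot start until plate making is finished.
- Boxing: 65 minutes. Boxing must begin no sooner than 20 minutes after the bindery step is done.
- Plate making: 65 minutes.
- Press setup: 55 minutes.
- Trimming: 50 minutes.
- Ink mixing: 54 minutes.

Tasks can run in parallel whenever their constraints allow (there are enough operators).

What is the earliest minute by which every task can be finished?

Nothing blocks trimming, so it runs from minute 0 to minute 50.
Press setup can start immediately at minute 0; it finishes at minute 55.
Nothing blocks ink mixing, so it runs from minute 0 to minute 54.
Plate making has no prerequisites, so it starts at minute 0 and finishes at minute 65.
Folding cannot begin until plate making (finishes minute 65). It runs from minute 65 to 65 + 40 = minute 105.
The bindery step cannot start until folding (finishes minute 105); ink mixing (finishes minute 54); plate making (finishes minute 65). The controlling bound is minute 105, so the bindery step finishes at 105 + 20 = minute 125.
Boxing cannot begin until the bindery step (finishes minute 125, plus 20-minute gap → minute 145). It runs from minute 145 to 145 + 65 = minute 210.
All tasks are finished once the last one completes. Finish times: Plate making at 65, Ink mixing at 54, Press setup at 55, Trimming at 50, Folding at 105, The bindery step at 125, Boxing at 210. The latest is minute 210.

210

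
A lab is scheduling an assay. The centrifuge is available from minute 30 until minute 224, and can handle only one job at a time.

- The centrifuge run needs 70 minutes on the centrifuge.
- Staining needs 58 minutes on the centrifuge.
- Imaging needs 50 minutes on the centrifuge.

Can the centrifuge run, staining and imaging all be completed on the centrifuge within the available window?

Yes

The centrifuge window is 224 − 30 = 194 minutes.
Running back to back, the jobs need 70 + 58 + 50 = 178 minutes on the centrifuge.
Since 178 ≤ 194, they fit within the window.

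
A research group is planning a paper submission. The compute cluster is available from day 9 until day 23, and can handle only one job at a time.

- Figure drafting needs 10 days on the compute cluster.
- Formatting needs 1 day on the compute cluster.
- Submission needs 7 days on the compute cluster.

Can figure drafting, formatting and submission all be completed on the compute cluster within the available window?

No

The compute cluster window is 23 − 9 = 14 days.
Running back to back, the jobs need 10 + 1 + 7 = 18 days on the compute cluster.
Since 18 > 14, they cannot all fit.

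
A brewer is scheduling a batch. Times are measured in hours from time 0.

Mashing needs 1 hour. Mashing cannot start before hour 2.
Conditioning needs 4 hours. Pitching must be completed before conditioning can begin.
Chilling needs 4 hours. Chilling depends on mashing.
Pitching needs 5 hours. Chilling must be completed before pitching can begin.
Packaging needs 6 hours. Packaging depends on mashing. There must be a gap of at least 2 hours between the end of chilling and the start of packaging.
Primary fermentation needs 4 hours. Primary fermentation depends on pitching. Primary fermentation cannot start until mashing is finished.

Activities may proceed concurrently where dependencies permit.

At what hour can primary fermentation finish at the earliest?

Mashing cannot begin until its own release at hour 2. It runs from hour 2 to 2 + 1 = hour 3.
Chilling waits on mashing (finishes hour 3), so it starts at hour 3 and finishes at 3 + 4 = hour 7.
Pitching waits on chilling (finishes hour 7), so it starts at hour 7 and finishes at 7 + 5 = hour 12.
For primary fermentation: pitching (finishes hour 12); mashing (finishes hour 3). Taking the maximum gives a start of hour 12, and it finishes at 12 + 4 = hour 16.

16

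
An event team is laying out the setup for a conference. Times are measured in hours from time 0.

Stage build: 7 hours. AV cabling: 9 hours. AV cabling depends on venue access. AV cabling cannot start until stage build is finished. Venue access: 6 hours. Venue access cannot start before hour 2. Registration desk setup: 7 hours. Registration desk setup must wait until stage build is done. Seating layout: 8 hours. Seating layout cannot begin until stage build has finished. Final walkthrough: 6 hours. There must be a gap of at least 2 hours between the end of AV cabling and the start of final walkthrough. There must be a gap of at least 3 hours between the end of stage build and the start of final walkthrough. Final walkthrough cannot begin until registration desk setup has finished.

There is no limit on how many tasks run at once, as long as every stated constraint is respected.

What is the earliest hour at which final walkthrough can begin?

Stage build has no prerequisites, so it starts at hour 0 and finishes at hour 7.
After stage build (finishes hour 7), registration desk setup can start at hour 7 and finishes at hour 14.
Venue access cannot begin until its own release at hour 2. It runs from hour 2 to 2 + 6 = hour 8.
For AV cabling: venue access (finishes hour 8); stage build (finishes hour 7). Taking the maximum gives a start of hour 8, and it finishes at 8 + 9 = hour 17.
Final walkthrough waits on AV cabling (finishes hour 17, plus 2-hour gap → hour 19); stage build (finishes hour 7, plus 3-hour gap → hour 10); registration desk setup (finishes hour 14). The latest of these is hour 19, which is the earliest final walkthrough can start.

19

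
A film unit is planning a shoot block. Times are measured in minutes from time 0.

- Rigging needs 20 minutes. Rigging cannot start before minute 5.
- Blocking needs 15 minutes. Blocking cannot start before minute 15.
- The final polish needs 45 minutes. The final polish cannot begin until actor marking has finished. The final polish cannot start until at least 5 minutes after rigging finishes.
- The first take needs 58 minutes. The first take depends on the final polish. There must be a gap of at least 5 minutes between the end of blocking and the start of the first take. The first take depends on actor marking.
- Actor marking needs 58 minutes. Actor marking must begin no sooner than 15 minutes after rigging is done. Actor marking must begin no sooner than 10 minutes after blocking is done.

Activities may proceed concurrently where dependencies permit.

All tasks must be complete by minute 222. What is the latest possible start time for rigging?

26

Nothing follows the first take; the deadline of minute 222 is its only limit. It must start by 222 − 58 = minute 164.
The final polish must finish before the first take (must start by minute 164). With a 45-minute duration, the final polish must start by 164 − 45 = minute 119.
For actor marking: the final polish (must start by minute 119); the first take (must start by minute 164). The most restrictive is minute 119; with a 58-minute duration, actor marking must start by minute 61.
For rigging: actor marking (must start by minute 61, minus 15-minute gap → minute 46); the final polish (must start by minute 119, minus 5-minute gap → minute 114). The most restrictive is minute 46; with a 20-minute duration, rigging must start by minute 26.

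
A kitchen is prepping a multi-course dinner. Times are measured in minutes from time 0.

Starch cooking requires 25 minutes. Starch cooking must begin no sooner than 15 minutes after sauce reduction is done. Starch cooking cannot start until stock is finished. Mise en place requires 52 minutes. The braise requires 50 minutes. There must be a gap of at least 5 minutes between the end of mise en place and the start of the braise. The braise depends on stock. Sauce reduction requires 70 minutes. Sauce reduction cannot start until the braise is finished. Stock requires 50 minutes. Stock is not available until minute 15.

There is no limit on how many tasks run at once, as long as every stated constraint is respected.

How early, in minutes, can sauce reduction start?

Stock waits on its own release at minute 15, so it starts at minute 15 and finishes at 15 + 50 = minute 65.
Mise en place has no prerequisites, so it starts at minute 0 and finishes at minute 52.
For the braise: mise en place (finishes minute 52, plus 5-minute gap → minute 57); stock (finishes minute 65). Taking the maximum gives a start of minute 65, and it finishes at 65 + 50 = minute 115.
Sauce reduction waits on the braise (finishes minute 115), so the earliest it can start is minute 115.

115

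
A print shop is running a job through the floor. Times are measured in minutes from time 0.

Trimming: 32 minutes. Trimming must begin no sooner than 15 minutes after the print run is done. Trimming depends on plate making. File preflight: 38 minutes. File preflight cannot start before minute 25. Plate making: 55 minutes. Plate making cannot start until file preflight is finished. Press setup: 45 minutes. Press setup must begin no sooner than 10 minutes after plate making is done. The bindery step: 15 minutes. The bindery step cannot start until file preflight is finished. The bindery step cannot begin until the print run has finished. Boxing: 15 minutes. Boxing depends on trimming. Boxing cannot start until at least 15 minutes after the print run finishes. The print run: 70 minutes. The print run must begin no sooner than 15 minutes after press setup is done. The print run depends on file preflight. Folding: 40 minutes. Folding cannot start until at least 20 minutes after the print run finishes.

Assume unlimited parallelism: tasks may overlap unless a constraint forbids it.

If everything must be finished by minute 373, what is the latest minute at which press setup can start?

To finish by minute 373, boxing (duration 15) must start no later than minute 358.
Trimming has to be done before boxing (must start by minute 358). That means finishing by minute 358, i.e. starting by 358 − 32 = minute 326.
Folding has no dependents, so it just needs to finish by minute 373. Starting by 373 − 40 = minute 333 achieves that.
The bindery step must finish by minute 373; it takes 15 minutes, so it must start by 373 − 15 = minute 358.
The print run has several dependents: trimming (must start by minute 326, minus 15-minute gap → minute 311); folding (must start by minute 333, minus 20-minute gap → minute 313); the bindery step (must start by minute 358); boxing (must start by minute 358, minus 15-minute gap → minute 343). The earliest of those limits is minute 311, so the print run must start by 311 − 70 = minute 241.
Press setup must finish before the print run (must start by minute 241, minus 15-minute gap → minute 226). With a 45-minute duration, press setup must start by 226 − 45 = minute 181.

181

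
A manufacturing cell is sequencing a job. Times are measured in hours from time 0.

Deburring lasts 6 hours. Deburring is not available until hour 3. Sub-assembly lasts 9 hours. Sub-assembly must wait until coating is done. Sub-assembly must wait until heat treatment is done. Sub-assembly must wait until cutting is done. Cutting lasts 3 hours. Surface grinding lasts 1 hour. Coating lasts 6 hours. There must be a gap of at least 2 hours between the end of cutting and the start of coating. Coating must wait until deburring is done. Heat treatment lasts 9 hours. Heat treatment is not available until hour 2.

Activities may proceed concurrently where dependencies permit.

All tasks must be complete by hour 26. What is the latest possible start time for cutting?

6

Sub-assembly has no dependents, so it just needs to finish by hour 26. Starting by 26 − 9 = hour 17 achieves that.
Since sub-assembly (must start by hour 17) depends on it, coating must finish by hour 17. Backing off its 6-hour duration gives a latest start of hour 11.
Cutting must finish in time for coating (must start by hour 11, minus 2-hour gap → hour 9); sub-assembly (must start by hour 17). The tightest is hour 9, so cutting must start by 9 − 3 = hour 6.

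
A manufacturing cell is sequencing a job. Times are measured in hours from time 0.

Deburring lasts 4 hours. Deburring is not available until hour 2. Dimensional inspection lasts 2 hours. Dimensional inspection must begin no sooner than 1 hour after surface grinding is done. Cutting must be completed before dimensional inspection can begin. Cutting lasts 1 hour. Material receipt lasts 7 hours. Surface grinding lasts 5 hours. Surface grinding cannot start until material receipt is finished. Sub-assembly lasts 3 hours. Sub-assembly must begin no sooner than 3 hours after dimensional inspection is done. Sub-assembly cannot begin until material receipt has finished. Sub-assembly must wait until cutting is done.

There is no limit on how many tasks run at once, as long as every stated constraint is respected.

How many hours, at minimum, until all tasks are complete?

21

Deburring waits on its own release at hour 2, so it starts at hour 2 and finishes at 2 + 4 = hour 6.
Cutting has no prerequisites, so it starts at hour 0 and finishes at hour 1.
Nothing blocks material receipt, so it runs from hour 0 to hour 7.
Surface grinding cannot begin until material receipt (finishes hour 7). It runs from hour 7 to 7 + 5 = hour 12.
Dimensional inspection cannot start until surface grinding (finishes hour 12, plus 1-hour gap → hour 13); cutting (finishes hour 1). The controlling bound is hour 13, so dimensional inspection finishes at 13 + 2 = hour 15.
Sub-assembly needs all of dimensional inspection (finishes hour 15, plus 3-hour gap → hour 18); material receipt (finishes hour 7); cutting (finishes hour 1). That puts its earliest start at hour 18; it finishes at 18 + 3 = hour 21.
All tasks are finished once the last one completes. Finish times: Material receipt at 7, Cutting at 1, Deburring at 6, Surface grinding at 12, Dimensional inspection at 15, Sub-assembly at 21. The latest is hour 21.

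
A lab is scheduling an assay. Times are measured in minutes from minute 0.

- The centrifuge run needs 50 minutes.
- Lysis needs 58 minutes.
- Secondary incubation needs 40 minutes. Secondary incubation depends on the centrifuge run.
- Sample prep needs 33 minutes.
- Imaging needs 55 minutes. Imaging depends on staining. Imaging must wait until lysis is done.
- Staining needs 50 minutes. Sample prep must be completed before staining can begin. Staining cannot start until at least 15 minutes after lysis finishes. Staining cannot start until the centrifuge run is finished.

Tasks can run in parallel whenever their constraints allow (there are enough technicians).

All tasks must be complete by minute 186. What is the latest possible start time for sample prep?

To finish by minute 186, imaging (duration 55) must start no later than minute 131.
Staining must finish before imaging (must start by minute 131). With a 50-minute duration, staining must start by 131 − 50 = minute 81.
Sample prep must finish before staining (must start by minute 81). With a 33-minute duration, sample prep must start by 81 − 33 = minute 48.

48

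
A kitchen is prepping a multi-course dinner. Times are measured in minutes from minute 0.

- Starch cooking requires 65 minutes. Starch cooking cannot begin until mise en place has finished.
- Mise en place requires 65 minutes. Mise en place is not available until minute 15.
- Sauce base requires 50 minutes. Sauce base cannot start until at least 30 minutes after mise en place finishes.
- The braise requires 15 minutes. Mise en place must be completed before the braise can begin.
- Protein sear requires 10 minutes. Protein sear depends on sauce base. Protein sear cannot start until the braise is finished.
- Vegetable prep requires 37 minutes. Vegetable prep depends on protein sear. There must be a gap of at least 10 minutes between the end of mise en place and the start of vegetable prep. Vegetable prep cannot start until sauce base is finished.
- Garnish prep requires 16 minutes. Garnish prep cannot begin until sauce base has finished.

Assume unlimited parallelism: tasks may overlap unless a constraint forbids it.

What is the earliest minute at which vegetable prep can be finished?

Mise en place waits on its own release at minute 15, so it starts at minute 15 and finishes at 15 + 65 = minute 80.
The braise waits on mise en place (finishes minute 80), so it starts at minute 80 and finishes at 80 + 15 = minute 95.
Sauce base waits on mise en place (finishes minute 80, plus 30-minute gap → minute 110), so it starts at minute 110 and finishes at 110 + 50 = minute 160.
Protein sear cannot start until sauce base (finishes minute 160); the braise (finishes minute 95). The controlling bound is minute 160, so protein sear finishes at 160 + 10 = minute 170.
For vegetable prep: protein sear (finishes minute 170); mise en place (finishes minute 80, plus 10-minute gap → minute 90); sauce base (finishes minute 160). Taking the maximum gives a start of minute 170, and it finishes at 170 + 37 = minute 207.

207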